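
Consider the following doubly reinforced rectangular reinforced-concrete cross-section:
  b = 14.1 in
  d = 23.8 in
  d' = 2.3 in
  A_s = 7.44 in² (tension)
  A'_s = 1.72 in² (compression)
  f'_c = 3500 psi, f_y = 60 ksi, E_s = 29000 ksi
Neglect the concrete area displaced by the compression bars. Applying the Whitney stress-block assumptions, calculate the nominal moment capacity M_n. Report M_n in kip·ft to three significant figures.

M_n ≈ 749 kip·ft

Assume both steels yield.
a = (A_s − A'_s) f_y/(0.85 f'_c b) = (7.44 − 1.72) × 60/(0.85 × 3.5 × 14.1) = 8.182 in.
c = a/β₁ = 8.182/0.85 = 9.626 in; ε'_s = 0.003(c − d')/c = 0.0023 ≥ ε_y = 0.0021, so the compression steel yields.
M_n = (A_s − A'_s) f_y (d − a/2) + A'_s f_y (d − d') = 343.2 × (23.8 − 4.091) + 103.2 × (23.8 − 2.3) = 6764.1 + 2218.8 = 8982.9 kip·in = 8982.9/12 = 748.58 kip·ft.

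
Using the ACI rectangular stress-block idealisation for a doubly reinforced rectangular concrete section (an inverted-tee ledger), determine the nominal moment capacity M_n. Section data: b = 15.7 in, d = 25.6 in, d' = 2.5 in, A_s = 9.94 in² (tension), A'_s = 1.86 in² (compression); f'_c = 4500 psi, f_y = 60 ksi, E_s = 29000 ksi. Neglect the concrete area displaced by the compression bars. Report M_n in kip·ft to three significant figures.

Assume both steels yield.
a = (A_s − A'_s) f_y/(0.85 f'_c b) = (9.94 − 1.86) × 60/(0.85 × 4.5 × 15.7) = 8.073 in.
c = a/β₁ = 8.073/0.825 = 9.785 in; ε'_s = 0.003(c − d')/c = 0.0022 ≥ ε_y = 0.0021, so the compression steel yields.
M_n = (A_s − A'_s) f_y (d − a/2) + A'_s f_y (d − d') = 484.8 × (25.6 − 4.0365) + 111.6 × (25.6 − 2.5) = 10454.0 + 2578.0 = 13032.0 kip·in = 13032.0/12 = 1086.00 kip·ft.

M_n ≈ 1090 kip·ft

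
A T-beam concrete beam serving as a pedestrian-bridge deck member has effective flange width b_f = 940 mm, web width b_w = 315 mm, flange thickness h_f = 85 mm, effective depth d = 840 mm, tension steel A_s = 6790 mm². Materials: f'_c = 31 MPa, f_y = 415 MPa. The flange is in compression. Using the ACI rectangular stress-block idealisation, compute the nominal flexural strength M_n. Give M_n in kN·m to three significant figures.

Tension: T = A_s f_y = 6790 × 415 = 2817850 N.
Try a within the flange: a = T/(0.85 f'_c b_f) = 2817850/(0.85 × 31 × 940) = 113.77 mm.
a = 113.77 > h_f = 85 mm: the block extends into the web. Split into flange-overhang and web parts.
C_f = 0.85 f'_c (b_f − b_w) h_f = 0.85 × 31 × (940 − 315) × 85 = 1399844 N.
Remaining web compression depth: a_w = (T − C_f)/(0.85 f'_c b_w) = (2817850 − 1399844)/(0.85 × 31 × 315) = 170.84 mm.
M_n = C_f(d − h_f/2) + (T − C_f)(d − a_w/2) = 1399844 × (840 − 42.5) + 1418006 × (840 − 85.42) = 1116.38 + 1070.00 = 2186.38 × 10⁶ N·mm.
M_n = 2186.38 kN·m.

M_n ≈ 2190 kN·m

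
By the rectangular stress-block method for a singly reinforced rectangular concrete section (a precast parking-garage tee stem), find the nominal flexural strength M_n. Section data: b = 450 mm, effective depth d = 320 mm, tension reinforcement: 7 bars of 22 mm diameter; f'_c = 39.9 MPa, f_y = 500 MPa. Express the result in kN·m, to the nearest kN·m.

M_n ≈ 368 kN·m

A_s = 7 × 380 = 2660 mm².
T = A_s f_y = 2660 × 500 = 1330000 N = 1330 kN.
From C = T: a = T/(0.85 f'_c b) = 1330000/(0.85 × 39.9 × 450) = 87.15 mm.
M_n = T(d − a/2) = 1330 kN × (320 − 43.575) mm = 367.65 kN·m.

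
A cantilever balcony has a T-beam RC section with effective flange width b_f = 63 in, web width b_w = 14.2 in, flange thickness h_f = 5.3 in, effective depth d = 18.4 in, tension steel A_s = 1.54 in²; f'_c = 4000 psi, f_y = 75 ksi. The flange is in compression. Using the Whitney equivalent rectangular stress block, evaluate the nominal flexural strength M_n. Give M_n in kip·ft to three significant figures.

M_n ≈ 175 kip·ft

Tension: T = A_s f_y = 1.54 × 75 = 115.5 kips.
Try a within the flange: a = T/(0.85 f'_c b_f) = 115.5/(0.85 × 4 × 63) = 0.539 in.
Since a = 0.539 ≤ h_f = 5.3 in, the stress block lies entirely in the flange; analyse as a rectangular beam of width b_f.
M_n = T(d − a/2) = 115.5 × (18.4 − 0.2695) = 2094.1 kip·in.
M_n = 2094.1/12 = 174.51 kip·ft.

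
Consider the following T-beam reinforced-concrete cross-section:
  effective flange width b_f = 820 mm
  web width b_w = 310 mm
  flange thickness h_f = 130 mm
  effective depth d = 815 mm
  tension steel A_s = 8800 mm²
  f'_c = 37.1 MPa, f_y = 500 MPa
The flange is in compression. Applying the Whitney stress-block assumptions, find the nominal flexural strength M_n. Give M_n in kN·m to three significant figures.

Tension: T = A_s f_y = 8800 × 500 = 4400000 N.
Try a within the flange: a = T/(0.85 f'_c b_f) = 4400000/(0.85 × 37.1 × 820) = 170.16 mm.
a = 170.16 > h_f = 130 mm: the block extends into the web. Split into flange-overhang and web parts.
C_f = 0.85 f'_c (b_f − b_w) h_f = 0.85 × 37.1 × (820 − 310) × 130 = 2090771 N.
Remaining web compression depth: a_w = (T − C_f)/(0.85 f'_c b_w) = (4400000 − 2090771)/(0.85 × 37.1 × 310) = 236.22 mm.
M_n = C_f(d − h_f/2) + (T − C_f)(d − a_w/2) = 2090771 × (815 − 65) + 2309229 × (815 − 118.11) = 1568.08 + 1609.28 = 3177.36 × 10⁶ N·mm.
M_n = 3177.36 kN·m.

M_n ≈ 3180 kN·m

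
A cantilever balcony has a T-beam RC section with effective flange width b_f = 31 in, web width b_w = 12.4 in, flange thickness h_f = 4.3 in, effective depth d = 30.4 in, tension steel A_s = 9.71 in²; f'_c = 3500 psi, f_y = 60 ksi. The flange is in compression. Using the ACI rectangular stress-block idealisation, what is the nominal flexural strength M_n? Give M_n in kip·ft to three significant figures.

M_n ≈ 1300 kip·ft

Tension: T = A_s f_y = 9.71 × 60 = 582.6 kips.
Try a within the flange: a = T/(0.85 f'_c b_f) = 582.6/(0.85 × 3.5 × 31) = 6.317 in.
a = 6.317 > h_f = 4.3 in: the block extends into the web. Split into flange-overhang and web parts.
C_f = 0.85 f'_c (b_f − b_w) h_f = 0.85 × 3.5 × (31 − 12.4) × 4.3 = 237.9 kips.
Remaining web compression depth: a_w = (T − C_f)/(0.85 f'_c b_w) = (582.6 − 237.9)/(0.85 × 3.5 × 12.4) = 9.344 in.
M_n = C_f(d − h_f/2) + (T − C_f)(d − a_w/2) = 237.9 × (30.4 − 2.15) + 344.7 × (30.4 − 4.672) = 6720.7 + 8868.4 = 15589.1 kip·in.
M_n = 15589.1/12 = 1299.09 kip·ft.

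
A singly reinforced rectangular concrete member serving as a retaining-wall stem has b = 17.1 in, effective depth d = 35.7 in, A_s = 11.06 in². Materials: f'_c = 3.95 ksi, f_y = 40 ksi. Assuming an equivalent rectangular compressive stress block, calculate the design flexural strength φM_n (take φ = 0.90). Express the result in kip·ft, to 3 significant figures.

φM_n ≈ 1060 kip·ft

T = A_s f_y = 11.06 × 40 = 442.4 kips.
a = T/(0.85 f'_c b) = 442.4/(0.85 × 3.95 × 17.1) = 7.706 in.
M_n = T(d − a/2) = 442.4 × (35.7 − 3.853) = 14089.1 kip·in = 14089.1/12 = 1174.09 kip·ft.
φM_n = 0.90 × 1174.09 = 1056.68 kip·ft.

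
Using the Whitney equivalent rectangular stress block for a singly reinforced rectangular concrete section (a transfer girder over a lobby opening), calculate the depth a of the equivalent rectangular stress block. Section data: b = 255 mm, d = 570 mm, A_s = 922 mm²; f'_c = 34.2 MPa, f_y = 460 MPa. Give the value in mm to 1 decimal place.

a ≈ 57.2 mm

T = A_s f_y = 922 × 460 = 424120 N = 424.12 kN.
Setting C = 0.85 f'_c a b equal to T: a = 424120/(0.85 × 34.2 × 255) = 57.2 mm.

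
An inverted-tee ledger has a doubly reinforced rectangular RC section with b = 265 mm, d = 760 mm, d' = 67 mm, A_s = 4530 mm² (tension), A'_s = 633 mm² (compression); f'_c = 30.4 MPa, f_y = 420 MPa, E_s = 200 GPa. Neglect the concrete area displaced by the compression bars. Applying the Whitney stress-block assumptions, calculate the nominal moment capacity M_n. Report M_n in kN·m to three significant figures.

Assume both tension and compression steel yield.
Net tension couple steel: A_s − A'_s = 3897 mm².
a = (A_s − A'_s) f_y / (0.85 f'_c b) = 1636740/(0.85 × 30.4 × 265) = 239.02 mm.
c = a/β₁ = 239.02/0.833 = 286.94 mm; ε'_s = 0.003(c − d')/c = 0.0023 ≥ f_y/E_s = 0.0021, so compression steel does yield.
M_n = (A_s − A'_s) f_y (d − a/2) + A'_s f_y (d − d') = [1636740 × (760 − 119.51) + 265860 × (760 − 67)] × 10⁻⁶ = 1048.32 + 184.24 = 1232.56 kN·m.

M_n ≈ 1230 kN·m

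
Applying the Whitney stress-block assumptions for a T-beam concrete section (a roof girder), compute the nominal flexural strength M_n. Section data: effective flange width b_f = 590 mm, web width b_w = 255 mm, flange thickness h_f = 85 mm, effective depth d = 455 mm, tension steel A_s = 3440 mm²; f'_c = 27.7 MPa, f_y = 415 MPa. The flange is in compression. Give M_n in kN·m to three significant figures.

M_n ≈ 573 kN·m

Tension: T = A_s f_y = 3440 × 415 = 1427600 N.
Try a within the flange: a = T/(0.85 f'_c b_f) = 1427600/(0.85 × 27.7 × 590) = 102.77 mm.
a = 102.77 > h_f = 85 mm: the block extends into the web. Split into flange-overhang and web parts.
C_f = 0.85 f'_c (b_f − b_w) h_f = 0.85 × 27.7 × (590 − 255) × 85 = 670444 N.
Remaining web compression depth: a_w = (T − C_f)/(0.85 f'_c b_w) = (1427600 − 670444)/(0.85 × 27.7 × 255) = 126.11 mm.
M_n = C_f(d − h_f/2) + (T − C_f)(d − a_w/2) = 670444 × (455 − 42.5) + 757156 × (455 − 63.055) = 276.56 + 296.76 = 573.32 × 10⁶ N·mm.
M_n = 573.32 kN·m.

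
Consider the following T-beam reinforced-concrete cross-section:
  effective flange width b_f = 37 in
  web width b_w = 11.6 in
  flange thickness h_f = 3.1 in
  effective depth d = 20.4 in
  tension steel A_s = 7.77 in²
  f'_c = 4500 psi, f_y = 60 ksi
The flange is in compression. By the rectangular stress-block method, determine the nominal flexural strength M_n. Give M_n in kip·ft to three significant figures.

Tension: T = A_s f_y = 7.77 × 60 = 466.2 kips.
Try a within the flange: a = T/(0.85 f'_c b_f) = 466.2/(0.85 × 4.5 × 37) = 3.294 in.
a = 3.294 > h_f = 3.1 in: the block extends into the web. Split into flange-overhang and web parts.
C_f = 0.85 f'_c (b_f − b_w) h_f = 0.85 × 4.5 × (37 − 11.6) × 3.1 = 301.2 kips.
Remaining web compression depth: a_w = (T − C_f)/(0.85 f'_c b_w) = (466.2 − 301.2)/(0.85 × 4.5 × 11.6) = 3.719 in.
M_n = C_f(d − h_f/2) + (T − C_f)(d − a_w/2) = 301.2 × (20.4 − 1.55) + 165 × (20.4 − 1.8595) = 5677.6 + 3059.2 = 8736.8 kip·in.
M_n = 8736.8/12 = 728.07 kip·ft.

M_n ≈ 728 kip·ft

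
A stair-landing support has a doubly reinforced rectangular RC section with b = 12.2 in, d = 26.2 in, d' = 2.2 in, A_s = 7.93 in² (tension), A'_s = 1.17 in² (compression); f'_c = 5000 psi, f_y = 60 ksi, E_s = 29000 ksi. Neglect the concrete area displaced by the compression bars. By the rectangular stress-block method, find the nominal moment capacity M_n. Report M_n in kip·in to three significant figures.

Assume both steels yield.
a = (A_s − A'_s) f_y/(0.85 f'_c b) = (7.93 − 1.17) × 60/(0.85 × 5 × 12.2) = 7.823 in.
c = a/β₁ = 7.823/0.8 = 9.779 in; ε'_s = 0.003(c − d')/c = 0.0023 ≥ ε_y = 0.0021, so the compression steel yields.
M_n = (A_s − A'_s) f_y (d − a/2) + A'_s f_y (d − d') = 405.6 × (26.2 − 3.9115) + 70.2 × (26.2 − 2.2) = 9040.2 + 1684.8 = 10725.0 kip·in.

M_n ≈ 10700 kip·in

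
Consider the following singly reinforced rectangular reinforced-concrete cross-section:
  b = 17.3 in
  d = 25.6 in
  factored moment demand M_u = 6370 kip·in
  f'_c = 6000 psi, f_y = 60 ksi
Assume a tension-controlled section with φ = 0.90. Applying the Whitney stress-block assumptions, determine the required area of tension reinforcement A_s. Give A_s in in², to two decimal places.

A_s ≈ 4.93 in²

M_n = M_u/φ = 6370/0.90 = 7077.78 kip·in.
From M_n = 0.85 f'_c a b (d − a/2):
a = d − √(d² − 2M_n/(0.85 f'_c b)) = 25.6 − √(25.6² − 2 × 7077.78/(0.85 × 6 × 17.3)) = 3.353 in.
A_s = 0.85 f'_c a b / f_y = 0.85 × 6 × 3.353 × 17.3 / 60 = 4.931 in².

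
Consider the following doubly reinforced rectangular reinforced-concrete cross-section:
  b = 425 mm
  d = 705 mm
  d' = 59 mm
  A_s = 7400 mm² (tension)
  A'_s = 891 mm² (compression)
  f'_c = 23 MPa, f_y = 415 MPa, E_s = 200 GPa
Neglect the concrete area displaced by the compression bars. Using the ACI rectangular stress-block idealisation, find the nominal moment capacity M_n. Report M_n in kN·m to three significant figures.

Assume both tension and compression steel yield.
Net tension couple steel: A_s − A'_s = 6509 mm².
a = (A_s − A'_s) f_y / (0.85 f'_c b) = 2701235/(0.85 × 23 × 425) = 325.11 mm.
c = a/β₁ = 325.11/0.85 = 382.48 mm; ε'_s = 0.003(c − d')/c = 0.0025 ≥ f_y/E_s = 0.0021, so compression steel does yield.
M_n = (A_s − A'_s) f_y (d − a/2) + A'_s f_y (d − d') = [2701235 × (705 − 162.555) + 369765 × (705 − 59)] × 10⁻⁶ = 1465.27 + 238.87 = 1704.14 kN·m.

M_n ≈ 1700 kN·m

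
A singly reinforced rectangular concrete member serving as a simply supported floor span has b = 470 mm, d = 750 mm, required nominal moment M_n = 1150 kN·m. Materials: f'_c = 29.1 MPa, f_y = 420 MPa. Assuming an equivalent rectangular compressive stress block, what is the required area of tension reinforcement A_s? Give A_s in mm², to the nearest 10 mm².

A_s ≈ 4040 mm²

With M_n = 0.85 f'_c a b (d − a/2), solve the quadratic for a:
a = d − √(d² − 2M_n/(0.85 f'_c b)) = 750 − √(750² − 2 × 1150×10⁶/(0.85 × 29.1 × 470)) = 146.13 mm.
A_s = 0.85 f'_c a b / f_y = 0.85 × 29.1 × 146.13 × 470 / 420 = 4044.8 mm².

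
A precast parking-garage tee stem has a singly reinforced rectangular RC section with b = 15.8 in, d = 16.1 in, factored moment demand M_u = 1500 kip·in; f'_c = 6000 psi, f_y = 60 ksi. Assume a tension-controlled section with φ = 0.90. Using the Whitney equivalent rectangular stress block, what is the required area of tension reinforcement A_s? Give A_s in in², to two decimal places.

A_s ≈ 1.80 in²

M_n = M_u/φ = 1500/0.90 = 1666.67 kip·in.
From M_n = 0.85 f'_c a b (d − a/2):
a = d − √(d² − 2M_n/(0.85 f'_c b)) = 16.1 − √(16.1² − 2 × 1666.67/(0.85 × 6 × 15.8)) = 1.340 in.
A_s = 0.85 f'_c a b / f_y = 0.85 × 6 × 1.340 × 15.8 / 60 = 1.800 in².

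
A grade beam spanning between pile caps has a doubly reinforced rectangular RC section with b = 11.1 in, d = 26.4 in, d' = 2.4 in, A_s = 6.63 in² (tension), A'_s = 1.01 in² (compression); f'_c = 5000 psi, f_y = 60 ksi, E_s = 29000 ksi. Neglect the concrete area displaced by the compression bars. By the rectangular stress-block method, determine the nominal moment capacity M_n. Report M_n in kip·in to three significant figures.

Assume both steels yield.
a = (A_s − A'_s) f_y/(0.85 f'_c b) = (6.63 − 1.01) × 60/(0.85 × 5 × 11.1) = 7.148 in.
c = a/β₁ = 7.148/0.8 = 8.935 in; ε'_s = 0.003(c − d')/c = 0.0022 ≥ ε_y = 0.0021, so the compression steel yields.
M_n = (A_s − A'_s) f_y (d − a/2) + A'_s f_y (d − d') = 337.2 × (26.4 − 3.574) + 60.6 × (26.4 − 2.4) = 7696.9 + 1454.4 = 9151.3 kip·in.

M_n ≈ 9150 kip·in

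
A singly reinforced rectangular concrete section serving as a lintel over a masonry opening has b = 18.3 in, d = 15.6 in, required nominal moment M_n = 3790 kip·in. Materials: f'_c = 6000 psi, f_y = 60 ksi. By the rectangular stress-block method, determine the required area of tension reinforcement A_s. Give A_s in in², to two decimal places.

From M_n = 0.85 f'_c a b (d − a/2):
a = d − √(d² − 2M_n/(0.85 f'_c b)) = 15.6 − √(15.6² − 2 × 3790/(0.85 × 6 × 18.3)) = 2.866 in.
A_s = 0.85 f'_c a b / f_y = 0.85 × 6 × 2.866 × 18.3 / 60 = 4.458 in².

A_s ≈ 4.46 in²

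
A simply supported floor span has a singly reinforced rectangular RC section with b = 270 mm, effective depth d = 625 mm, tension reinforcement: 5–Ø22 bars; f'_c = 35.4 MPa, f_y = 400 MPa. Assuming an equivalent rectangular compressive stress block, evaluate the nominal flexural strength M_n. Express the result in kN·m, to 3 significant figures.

M_n ≈ 439 kN·m

A_s = 5 × 380 = 1900 mm².
T = A_s f_y = 1900 × 400 = 760000 N = 760 kN.
From C = T: a = T/(0.85 f'_c b) = 760000/(0.85 × 35.4 × 270) = 93.55 mm.
M_n = T(d − a/2) = 760 kN × (625 − 46.775) mm = 439.45 kN·m.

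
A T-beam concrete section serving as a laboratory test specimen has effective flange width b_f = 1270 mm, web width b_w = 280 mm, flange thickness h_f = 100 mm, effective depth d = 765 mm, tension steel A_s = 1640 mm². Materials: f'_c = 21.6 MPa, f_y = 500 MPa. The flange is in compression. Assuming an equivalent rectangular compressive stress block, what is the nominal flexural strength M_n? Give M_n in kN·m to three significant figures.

Tension: T = A_s f_y = 1640 × 500 = 820000 N.
Try a within the flange: a = T/(0.85 f'_c b_f) = 820000/(0.85 × 21.6 × 1270) = 35.17 mm.
Since a = 35.17 ≤ h_f = 100 mm, the stress block lies entirely in the flange; analyse as a rectangular beam of width b_f.
M_n = T(d − a/2) = 820000 × (765 − 17.585) = 612.88 × 10⁶ N·mm.
M_n = 612.88 kN·m.

M_n ≈ 613 kN·m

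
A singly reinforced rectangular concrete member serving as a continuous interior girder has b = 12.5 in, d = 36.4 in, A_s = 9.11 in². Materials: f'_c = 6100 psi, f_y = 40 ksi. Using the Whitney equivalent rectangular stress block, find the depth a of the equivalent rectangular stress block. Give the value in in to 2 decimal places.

a ≈ 5.62 in

T = A_s f_y = 9.11 × 40 = 364.4 kips.
a = T/(0.85 f'_c b) = 364.4/(0.85 × 6.1 × 12.5) = 5.62 in.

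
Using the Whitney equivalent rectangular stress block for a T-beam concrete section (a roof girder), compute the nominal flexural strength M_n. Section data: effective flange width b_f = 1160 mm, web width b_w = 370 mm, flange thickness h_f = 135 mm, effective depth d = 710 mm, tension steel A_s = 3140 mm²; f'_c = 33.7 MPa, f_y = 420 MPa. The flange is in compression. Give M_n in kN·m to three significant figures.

M_n ≈ 910 kN·m

Tension: T = A_s f_y = 3140 × 420 = 1318800 N.
Try a within the flange: a = T/(0.85 f'_c b_f) = 1318800/(0.85 × 33.7 × 1160) = 39.69 mm.
Since a = 39.69 ≤ h_f = 135 mm, the stress block lies entirely in the flange; analyse as a rectangular beam of width b_f.
M_n = T(d − a/2) = 1318800 × (710 − 19.845) = 910.18 × 10⁶ N·mm.
M_n = 910.18 kN·m.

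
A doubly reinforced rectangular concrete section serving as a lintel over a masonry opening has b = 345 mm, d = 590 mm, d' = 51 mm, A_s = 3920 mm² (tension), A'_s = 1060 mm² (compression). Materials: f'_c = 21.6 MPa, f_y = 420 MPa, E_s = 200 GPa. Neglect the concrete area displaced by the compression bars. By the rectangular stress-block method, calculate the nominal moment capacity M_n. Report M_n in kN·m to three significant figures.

M_n ≈ 835 kN·m

Assume both tension and compression steel yield.
Net tension couple steel: A_s − A'_s = 2860 mm².
a = (A_s − A'_s) f_y / (0.85 f'_c b) = 1201200/(0.85 × 21.6 × 345) = 189.64 mm.
c = a/β₁ = 189.64/0.85 = 223.11 mm; ε'_s = 0.003(c − d')/c = 0.0023 ≥ f_y/E_s = 0.0021, so compression steel does yield.
M_n = (A_s − A'_s) f_y (d − a/2) + A'_s f_y (d − d') = [1201200 × (590 − 94.82) + 445200 × (590 − 51)] × 10⁻⁶ = 594.81 + 239.96 = 834.77 kN·m.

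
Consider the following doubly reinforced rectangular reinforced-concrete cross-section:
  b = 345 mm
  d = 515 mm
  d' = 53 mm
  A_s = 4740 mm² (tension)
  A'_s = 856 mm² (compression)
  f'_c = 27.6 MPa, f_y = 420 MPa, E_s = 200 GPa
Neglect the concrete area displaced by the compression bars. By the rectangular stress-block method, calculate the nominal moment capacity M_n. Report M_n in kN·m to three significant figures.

M_n ≈ 842 kN·m

Assume both tension and compression steel yield.
Net tension couple steel: A_s − A'_s = 3884 mm².
a = (A_s − A'_s) f_y / (0.85 f'_c b) = 1631280/(0.85 × 27.6 × 345) = 201.55 mm.
c = a/β₁ = 201.55/0.85 = 237.12 mm; ε'_s = 0.003(c − d')/c = 0.0023 ≥ f_y/E_s = 0.0021, so compression steel does yield.
M_n = (A_s − A'_s) f_y (d − a/2) + A'_s f_y (d − d') = [1631280 × (515 − 100.775) + 359520 × (515 − 53)] × 10⁻⁶ = 675.72 + 166.10 = 841.82 kN·m.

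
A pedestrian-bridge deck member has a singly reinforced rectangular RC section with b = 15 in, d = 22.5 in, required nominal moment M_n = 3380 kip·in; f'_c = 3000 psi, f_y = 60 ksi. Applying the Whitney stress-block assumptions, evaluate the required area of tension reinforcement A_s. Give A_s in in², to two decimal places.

From M_n = 0.85 f'_c a b (d − a/2):
a = d − √(d² − 2M_n/(0.85 f'_c b)) = 22.5 − √(22.5² − 2 × 3380/(0.85 × 3 × 15)) = 4.347 in.
A_s = 0.85 f'_c a b / f_y = 0.85 × 3 × 4.347 × 15 / 60 = 2.771 in².

A_s ≈ 2.77 in²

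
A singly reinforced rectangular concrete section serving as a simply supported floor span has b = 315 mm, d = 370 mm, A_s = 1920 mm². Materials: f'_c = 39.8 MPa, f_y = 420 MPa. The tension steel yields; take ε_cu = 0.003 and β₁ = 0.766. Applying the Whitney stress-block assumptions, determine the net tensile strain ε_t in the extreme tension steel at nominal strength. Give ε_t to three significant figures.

a = A_s f_y/(0.85 f'_c b) = 75.67 mm.
β₁ = 0.766, so c = a/β₁ = 75.67/0.766 = 98.79 mm.
From the linear strain diagram with ε_cu = 0.003: ε_t = 0.003 (d − c)/c = 0.003 × (370 − 98.79)/98.79 = 0.00824.
Since ε_t ≥ 0.005, the section is tension-controlled.

ε_t ≈ 0.00824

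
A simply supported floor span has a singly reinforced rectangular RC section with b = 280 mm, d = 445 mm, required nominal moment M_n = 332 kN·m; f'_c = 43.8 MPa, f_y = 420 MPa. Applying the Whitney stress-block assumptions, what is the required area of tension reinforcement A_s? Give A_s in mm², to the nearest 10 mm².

A_s ≈ 1950 mm²

With M_n = 0.85 f'_c a b (d − a/2), solve the quadratic for a:
a = d − √(d² − 2M_n/(0.85 f'_c b)) = 445 − √(445² − 2 × 332×10⁶/(0.85 × 43.8 × 280)) = 78.49 mm.
A_s = 0.85 f'_c a b / f_y = 0.85 × 43.8 × 78.49 × 280 / 420 = 1948.1 mm².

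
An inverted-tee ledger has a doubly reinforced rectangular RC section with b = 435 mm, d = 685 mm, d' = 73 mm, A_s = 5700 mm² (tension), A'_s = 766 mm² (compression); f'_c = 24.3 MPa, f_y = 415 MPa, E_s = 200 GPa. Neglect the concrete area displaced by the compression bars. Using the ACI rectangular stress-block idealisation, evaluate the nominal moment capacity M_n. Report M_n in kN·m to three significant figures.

M_n ≈ 1360 kN·m

Assume both tension and compression steel yield.
Net tension couple steel: A_s − A'_s = 4934 mm².
a = (A_s − A'_s) f_y / (0.85 f'_c b) = 2047610/(0.85 × 24.3 × 435) = 227.89 mm.
c = a/β₁ = 227.89/0.85 = 268.11 mm; ε'_s = 0.003(c − d')/c = 0.0022 ≥ f_y/E_s = 0.0021, so compression steel does yield.
M_n = (A_s − A'_s) f_y (d − a/2) + A'_s f_y (d − d') = [2047610 × (685 − 113.945) + 317890 × (685 − 73)] × 10⁻⁶ = 1169.30 + 194.55 = 1363.85 kN·m.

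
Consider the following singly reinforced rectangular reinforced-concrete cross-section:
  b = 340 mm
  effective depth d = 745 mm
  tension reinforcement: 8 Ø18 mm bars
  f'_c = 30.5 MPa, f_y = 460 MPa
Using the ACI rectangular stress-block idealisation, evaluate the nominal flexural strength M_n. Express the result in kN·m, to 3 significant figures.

M_n ≈ 647 kN·m

A_s = 8 × 254 = 2032 mm².
T = A_s f_y = 2032 × 460 = 934720 N = 934.72 kN.
From C = T: a = T/(0.85 f'_c b) = 934720/(0.85 × 30.5 × 340) = 106.04 mm.
M_n = T(d − a/2) = 934.72 kN × (745 − 53.02) mm = 646.81 kN·m.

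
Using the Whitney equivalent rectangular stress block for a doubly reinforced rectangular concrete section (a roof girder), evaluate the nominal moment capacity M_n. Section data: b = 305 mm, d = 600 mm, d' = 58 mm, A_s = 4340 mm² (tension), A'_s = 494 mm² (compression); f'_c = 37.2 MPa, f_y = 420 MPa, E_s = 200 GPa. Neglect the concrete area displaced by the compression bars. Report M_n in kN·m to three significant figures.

M_n ≈ 946 kN·m

Assume both tension and compression steel yield.
Net tension couple steel: A_s − A'_s = 3846 mm².
a = (A_s − A'_s) f_y / (0.85 f'_c b) = 1615320/(0.85 × 37.2 × 305) = 167.49 mm.
c = a/β₁ = 167.49/0.784 = 213.64 mm; ε'_s = 0.003(c − d')/c = 0.0022 ≥ f_y/E_s = 0.0021, so compression steel does yield.
M_n = (A_s − A'_s) f_y (d − a/2) + A'_s f_y (d − d') = [1615320 × (600 − 83.745) + 207480 × (600 − 58)] × 10⁻⁶ = 833.92 + 112.45 = 946.37 kN·m.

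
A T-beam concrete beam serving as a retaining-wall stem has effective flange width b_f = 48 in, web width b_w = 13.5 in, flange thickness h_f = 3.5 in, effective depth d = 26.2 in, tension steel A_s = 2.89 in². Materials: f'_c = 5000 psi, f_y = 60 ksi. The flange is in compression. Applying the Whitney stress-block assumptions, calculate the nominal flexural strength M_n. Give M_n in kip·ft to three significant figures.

M_n ≈ 372 kip·ft

Tension: T = A_s f_y = 2.89 × 60 = 173.4 kips.
Try a within the flange: a = T/(0.85 f'_c b_f) = 173.4/(0.85 × 5 × 48) = 0.850 in.
Since a = 0.850 ≤ h_f = 3.5 in, the stress block lies entirely in the flange; analyse as a rectangular beam of width b_f.
M_n = T(d − a/2) = 173.4 × (26.2 − 0.425) = 4469.4 kip·in.
M_n = 4469.4/12 = 372.45 kip·ft.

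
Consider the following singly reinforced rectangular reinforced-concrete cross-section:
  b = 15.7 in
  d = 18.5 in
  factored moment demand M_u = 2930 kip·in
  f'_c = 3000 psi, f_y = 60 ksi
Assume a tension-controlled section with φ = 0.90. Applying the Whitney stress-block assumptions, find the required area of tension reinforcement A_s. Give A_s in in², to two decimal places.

M_n = M_u/φ = 2930/0.90 = 3255.56 kip·in.
From M_n = 0.85 f'_c a b (d − a/2):
a = d − √(d² − 2M_n/(0.85 f'_c b)) = 18.5 − √(18.5² − 2 × 3255.56/(0.85 × 3 × 15.7)) = 5.098 in.
A_s = 0.85 f'_c a b / f_y = 0.85 × 3 × 5.098 × 15.7 / 60 = 3.402 in².

A_s ≈ 3.40 in²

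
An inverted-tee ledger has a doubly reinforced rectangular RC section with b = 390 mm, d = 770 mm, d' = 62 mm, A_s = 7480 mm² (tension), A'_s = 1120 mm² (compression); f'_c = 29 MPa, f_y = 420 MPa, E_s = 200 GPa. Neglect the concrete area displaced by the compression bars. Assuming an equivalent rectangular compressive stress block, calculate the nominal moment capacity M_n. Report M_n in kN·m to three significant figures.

M_n ≈ 2020 kN·m

Assume both tension and compression steel yield.
Net tension couple steel: A_s − A'_s = 6360 mm².
a = (A_s − A'_s) f_y / (0.85 f'_c b) = 2671200/(0.85 × 29 × 390) = 277.86 mm.
c = a/β₁ = 277.86/0.843 = 329.61 mm; ε'_s = 0.003(c − d')/c = 0.0024 ≥ f_y/E_s = 0.0021, so compression steel does yield.
M_n = (A_s − A'_s) f_y (d − a/2) + A'_s f_y (d − d') = [2671200 × (770 − 138.93) + 470400 × (770 − 62)] × 10⁻⁶ = 1685.71 + 333.04 = 2018.75 kN·m.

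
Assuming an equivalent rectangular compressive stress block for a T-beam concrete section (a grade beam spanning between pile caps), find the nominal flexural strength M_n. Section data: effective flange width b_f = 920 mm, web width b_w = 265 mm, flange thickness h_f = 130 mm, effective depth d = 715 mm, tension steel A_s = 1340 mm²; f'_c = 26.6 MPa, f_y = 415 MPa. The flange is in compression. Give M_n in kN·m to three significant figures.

Tension: T = A_s f_y = 1340 × 415 = 556100 N.
Try a within the flange: a = T/(0.85 f'_c b_f) = 556100/(0.85 × 26.6 × 920) = 26.73 mm.
Since a = 26.73 ≤ h_f = 130 mm, the stress block lies entirely in the flange; analyse as a rectangular beam of width b_f.
M_n = T(d − a/2) = 556100 × (715 − 13.365) = 390.18 × 10⁶ N·mm.
M_n = 390.18 kN·m.

M_n ≈ 390 kN·m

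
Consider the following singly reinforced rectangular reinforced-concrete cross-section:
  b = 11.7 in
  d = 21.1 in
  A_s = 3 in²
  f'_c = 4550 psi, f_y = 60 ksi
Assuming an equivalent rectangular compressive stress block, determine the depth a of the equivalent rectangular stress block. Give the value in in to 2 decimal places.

a ≈ 3.98 in

T = A_s f_y = 3 × 60 = 180 kips.
a = T/(0.85 f'_c b) = 180/(0.85 × 4.55 × 11.7) = 3.98 in.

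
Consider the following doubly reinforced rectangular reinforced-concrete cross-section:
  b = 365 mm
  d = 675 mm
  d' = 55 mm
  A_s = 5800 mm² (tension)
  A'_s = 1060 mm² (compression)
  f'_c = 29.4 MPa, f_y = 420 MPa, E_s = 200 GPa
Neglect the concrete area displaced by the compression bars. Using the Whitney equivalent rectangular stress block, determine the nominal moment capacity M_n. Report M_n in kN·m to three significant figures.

M_n ≈ 1400 kN·m

Assume both tension and compression steel yield.
Net tension couple steel: A_s − A'_s = 4740 mm².
a = (A_s − A'_s) f_y / (0.85 f'_c b) = 1990800/(0.85 × 29.4 × 365) = 218.26 mm.
c = a/β₁ = 218.26/0.84 = 259.83 mm; ε'_s = 0.003(c − d')/c = 0.0024 ≥ f_y/E_s = 0.0021, so compression steel does yield.
M_n = (A_s − A'_s) f_y (d − a/2) + A'_s f_y (d − d') = [1990800 × (675 − 109.13) + 445200 × (675 − 55)] × 10⁻⁶ = 1126.53 + 276.02 = 1402.55 kN·m.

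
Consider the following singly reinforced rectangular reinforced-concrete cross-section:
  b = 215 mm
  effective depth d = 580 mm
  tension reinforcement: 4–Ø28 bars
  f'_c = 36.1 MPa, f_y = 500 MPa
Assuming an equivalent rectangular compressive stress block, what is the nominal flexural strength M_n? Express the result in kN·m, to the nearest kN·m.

M_n ≈ 600 kN·m

A_s = 4 × 616 = 2464 mm².
T = A_s f_y = 2464 × 500 = 1232000 N = 1232 kN.
From C = T: a = T/(0.85 f'_c b) = 1232000/(0.85 × 36.1 × 215) = 186.74 mm.
M_n = T(d − a/2) = 1232 kN × (580 − 93.37) mm = 599.53 kN·m.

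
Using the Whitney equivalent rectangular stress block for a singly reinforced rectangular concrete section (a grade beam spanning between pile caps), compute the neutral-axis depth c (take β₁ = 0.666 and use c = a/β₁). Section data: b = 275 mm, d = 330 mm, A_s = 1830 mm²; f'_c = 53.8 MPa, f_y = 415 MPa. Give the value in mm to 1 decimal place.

c ≈ 90.7 mm

T = A_s f_y = 1830 × 415 = 759450 N = 759.45 kN.
Setting C = 0.85 f'_c a b equal to T: a = 759450/(0.85 × 53.8 × 275) = 60.390 mm.
With β₁ = 0.666, c = a/β₁ = 60.390/0.666 = 90.7 mm.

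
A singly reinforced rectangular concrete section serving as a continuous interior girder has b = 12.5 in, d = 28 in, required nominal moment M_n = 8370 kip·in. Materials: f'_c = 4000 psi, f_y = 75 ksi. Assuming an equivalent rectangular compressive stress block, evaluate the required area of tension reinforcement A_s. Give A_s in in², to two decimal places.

From M_n = 0.85 f'_c a b (d − a/2):
a = d − √(d² − 2M_n/(0.85 f'_c b)) = 28 − √(28² − 2 × 8370/(0.85 × 4 × 12.5)) = 8.249 in.
A_s = 0.85 f'_c a b / f_y = 0.85 × 4 × 8.249 × 12.5 / 75 = 4.674 in².

A_s ≈ 4.67 in²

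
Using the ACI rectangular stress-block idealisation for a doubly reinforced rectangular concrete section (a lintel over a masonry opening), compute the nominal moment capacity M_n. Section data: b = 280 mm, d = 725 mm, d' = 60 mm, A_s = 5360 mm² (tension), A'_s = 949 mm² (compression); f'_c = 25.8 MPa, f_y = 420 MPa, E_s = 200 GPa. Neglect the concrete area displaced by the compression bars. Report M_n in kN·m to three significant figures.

Assume both tension and compression steel yield.
Net tension couple steel: A_s − A'_s = 4411 mm².
a = (A_s − A'_s) f_y / (0.85 f'_c b) = 1852620/(0.85 × 25.8 × 280) = 301.71 mm.
c = a/β₁ = 301.71/0.85 = 354.95 mm; ε'_s = 0.003(c − d')/c = 0.0025 ≥ f_y/E_s = 0.0021, so compression steel does yield.
M_n = (A_s − A'_s) f_y (d − a/2) + A'_s f_y (d − d') = [1852620 × (725 − 150.855) + 398580 × (725 − 60)] × 10⁻⁶ = 1063.67 + 265.06 = 1328.73 kN·m.

M_n ≈ 1330 kN·m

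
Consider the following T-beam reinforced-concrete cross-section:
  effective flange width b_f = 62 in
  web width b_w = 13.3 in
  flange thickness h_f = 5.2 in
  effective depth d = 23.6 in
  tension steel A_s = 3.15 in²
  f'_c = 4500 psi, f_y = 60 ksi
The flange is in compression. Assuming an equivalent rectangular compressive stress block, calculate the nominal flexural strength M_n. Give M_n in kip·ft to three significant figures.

M_n ≈ 365 kip·ft

Tension: T = A_s f_y = 3.15 × 60 = 189 kips.
Try a within the flange: a = T/(0.85 f'_c b_f) = 189/(0.85 × 4.5 × 62) = 0.797 in.
Since a = 0.797 ≤ h_f = 5.2 in, the stress block lies entirely in the flange; analyse as a rectangular beam of width b_f.
M_n = T(d − a/2) = 189 × (23.6 − 0.3985) = 4385.1 kip·in.
M_n = 4385.1/12 = 365.43 kip·ft.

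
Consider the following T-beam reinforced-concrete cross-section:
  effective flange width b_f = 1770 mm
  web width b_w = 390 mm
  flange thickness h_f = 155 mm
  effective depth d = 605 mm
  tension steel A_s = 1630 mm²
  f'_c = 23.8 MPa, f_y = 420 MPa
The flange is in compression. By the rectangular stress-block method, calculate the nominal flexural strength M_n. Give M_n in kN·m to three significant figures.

M_n ≈ 408 kN·m

Tension: T = A_s f_y = 1630 × 420 = 684600 N.
Try a within the flange: a = T/(0.85 f'_c b_f) = 684600/(0.85 × 23.8 × 1770) = 19.12 mm.
Since a = 19.12 ≤ h_f = 155 mm, the stress block lies entirely in the flange; analyse as a rectangular beam of width b_f.
M_n = T(d − a/2) = 684600 × (605 − 9.56) = 407.64 × 10⁶ N·mm.
M_n = 407.64 kN·m.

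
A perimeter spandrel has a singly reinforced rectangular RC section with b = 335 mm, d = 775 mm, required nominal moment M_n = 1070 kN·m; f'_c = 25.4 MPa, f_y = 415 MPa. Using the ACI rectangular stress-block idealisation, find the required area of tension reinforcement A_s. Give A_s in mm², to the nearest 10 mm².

A_s ≈ 3890 mm²

With M_n = 0.85 f'_c a b (d − a/2), solve the quadratic for a:
a = d − √(d² − 2M_n/(0.85 f'_c b)) = 775 − √(775² − 2 × 1070×10⁶/(0.85 × 25.4 × 335)) = 222.96 mm.
A_s = 0.85 f'_c a b / f_y = 0.85 × 25.4 × 222.96 × 335 / 415 = 3885.8 mm².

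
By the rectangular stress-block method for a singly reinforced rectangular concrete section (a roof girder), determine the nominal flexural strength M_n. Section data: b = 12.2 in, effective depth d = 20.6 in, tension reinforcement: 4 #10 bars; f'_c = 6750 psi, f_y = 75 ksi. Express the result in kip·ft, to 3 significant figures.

A_s = 4 × 1.27 = 5.08 in².
T = A_s f_y = 5.08 × 75 = 381 kips.
a = T/(0.85 f'_c b) = 381/(0.85 × 6.75 × 12.2) = 5.443 in.
M_n = T(d − a/2) = 381 × (20.6 − 2.7215) = 6811.7 kip·in = 6811.7/12 = 567.64 kip·ft.

M_n ≈ 568 kip·ft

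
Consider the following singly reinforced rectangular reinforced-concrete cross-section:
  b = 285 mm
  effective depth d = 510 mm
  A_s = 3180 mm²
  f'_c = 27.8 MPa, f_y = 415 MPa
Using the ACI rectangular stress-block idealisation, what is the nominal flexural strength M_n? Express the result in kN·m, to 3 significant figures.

T = A_s f_y = 3180 × 415 = 1319700 N = 1319.7 kN.
From C = T: a = T/(0.85 f'_c b) = 1319700/(0.85 × 27.8 × 285) = 195.96 mm.
M_n = T(d − a/2) = 1319.7 kN × (510 − 97.98) mm = 543.74 kN·m.

M_n ≈ 544 kN·m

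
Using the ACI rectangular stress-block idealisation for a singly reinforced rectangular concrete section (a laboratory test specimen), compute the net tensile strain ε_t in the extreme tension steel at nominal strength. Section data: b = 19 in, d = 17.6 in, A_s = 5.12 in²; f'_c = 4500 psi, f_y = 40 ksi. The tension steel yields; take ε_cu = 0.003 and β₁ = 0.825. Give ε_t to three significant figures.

ε_t ≈ 0.0125

a = A_s f_y/(0.85 f'_c b) = 2.818 in.
β₁ = 0.825, so c = a/β₁ = 2.818/0.825 = 3.416 in.
From the linear strain diagram with ε_cu = 0.003: ε_t = 0.003 (d − c)/c = 0.003 × (17.6 − 3.416)/3.416 = 0.0125.
Since ε_t ≥ 0.005, the section is tension-controlled.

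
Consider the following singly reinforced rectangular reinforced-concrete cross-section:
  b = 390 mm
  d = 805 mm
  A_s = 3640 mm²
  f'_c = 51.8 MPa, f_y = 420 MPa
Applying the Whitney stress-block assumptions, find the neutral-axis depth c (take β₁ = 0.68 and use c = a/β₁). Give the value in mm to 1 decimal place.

T = A_s f_y = 3640 × 420 = 1528800 N = 1528.8 kN.
Setting C = 0.85 f'_c a b equal to T: a = 1528800/(0.85 × 51.8 × 390) = 89.030 mm.
With β₁ = 0.68, c = a/β₁ = 89.030/0.68 = 130.9 mm.

c ≈ 130.9 mm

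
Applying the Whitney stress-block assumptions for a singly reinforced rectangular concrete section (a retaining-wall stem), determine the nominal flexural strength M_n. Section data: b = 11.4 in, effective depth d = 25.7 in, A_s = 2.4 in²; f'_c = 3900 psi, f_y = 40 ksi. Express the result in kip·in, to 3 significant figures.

T = A_s f_y = 2.4 × 40 = 96 kips.
a = T/(0.85 f'_c b) = 96/(0.85 × 3.9 × 11.4) = 2.540 in.
M_n = T(d − a/2) = 96 × (25.7 − 1.27) = 2345.3 kip·in.

M_n ≈ 2350 kip·in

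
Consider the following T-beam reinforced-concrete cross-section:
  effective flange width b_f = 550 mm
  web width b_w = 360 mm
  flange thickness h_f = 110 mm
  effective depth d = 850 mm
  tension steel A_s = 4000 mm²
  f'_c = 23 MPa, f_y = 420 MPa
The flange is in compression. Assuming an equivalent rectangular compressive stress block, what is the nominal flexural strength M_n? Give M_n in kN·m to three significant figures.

M_n ≈ 1290 kN·m

Tension: T = A_s f_y = 4000 × 420 = 1680000 N.
Try a within the flange: a = T/(0.85 f'_c b_f) = 1680000/(0.85 × 23 × 550) = 156.24 mm.
a = 156.24 > h_f = 110 mm: the block extends into the web. Split into flange-overhang and web parts.
C_f = 0.85 f'_c (b_f − b_w) h_f = 0.85 × 23 × (550 − 360) × 110 = 408595 N.
Remaining web compression depth: a_w = (T − C_f)/(0.85 f'_c b_w) = (1680000 − 408595)/(0.85 × 23 × 360) = 180.65 mm.
M_n = C_f(d − h_f/2) + (T − C_f)(d − a_w/2) = 408595 × (850 − 55) + 1271405 × (850 − 90.325) = 324.83 + 965.85 = 1290.68 × 10⁶ N·mm.
M_n = 1290.68 kN·m.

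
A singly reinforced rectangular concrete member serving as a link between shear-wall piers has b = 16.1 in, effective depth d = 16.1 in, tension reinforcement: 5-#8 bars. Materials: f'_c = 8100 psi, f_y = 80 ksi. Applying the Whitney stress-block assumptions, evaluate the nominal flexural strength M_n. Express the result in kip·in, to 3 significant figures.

M_n ≈ 4640 kip·in

A_s = 5 × 0.79 = 3.95 in².
T = A_s f_y = 3.95 × 80 = 316 kips.
a = T/(0.85 f'_c b) = 316/(0.85 × 8.1 × 16.1) = 2.851 in.
M_n = T(d − a/2) = 316 × (16.1 − 1.4255) = 4637.1 kip·in.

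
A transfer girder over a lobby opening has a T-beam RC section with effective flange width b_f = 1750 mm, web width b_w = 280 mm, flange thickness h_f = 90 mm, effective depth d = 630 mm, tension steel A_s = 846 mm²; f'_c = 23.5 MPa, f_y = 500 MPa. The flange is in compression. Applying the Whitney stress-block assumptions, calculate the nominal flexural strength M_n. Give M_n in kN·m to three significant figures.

M_n ≈ 264 kN·m

Tension: T = A_s f_y = 846 × 500 = 423000 N.
Try a within the flange: a = T/(0.85 f'_c b_f) = 423000/(0.85 × 23.5 × 1750) = 12.10 mm.
Since a = 12.10 ≤ h_f = 90 mm, the stress block lies entirely in the flange; analyse as a rectangular beam of width b_f.
M_n = T(d − a/2) = 423000 × (630 − 6.05) = 263.93 × 10⁶ N·mm.
M_n = 263.93 kN·m.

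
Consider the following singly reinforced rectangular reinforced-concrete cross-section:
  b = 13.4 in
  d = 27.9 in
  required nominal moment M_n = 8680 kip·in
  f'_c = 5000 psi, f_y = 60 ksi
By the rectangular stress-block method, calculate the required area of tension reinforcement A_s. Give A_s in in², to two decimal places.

From M_n = 0.85 f'_c a b (d − a/2):
a = d − √(d² − 2M_n/(0.85 f'_c b)) = 27.9 − √(27.9² − 2 × 8680/(0.85 × 5 × 13.4)) = 6.138 in.
A_s = 0.85 f'_c a b / f_y = 0.85 × 5 × 6.138 × 13.4 / 60 = 5.826 in².

A_s ≈ 5.83 in²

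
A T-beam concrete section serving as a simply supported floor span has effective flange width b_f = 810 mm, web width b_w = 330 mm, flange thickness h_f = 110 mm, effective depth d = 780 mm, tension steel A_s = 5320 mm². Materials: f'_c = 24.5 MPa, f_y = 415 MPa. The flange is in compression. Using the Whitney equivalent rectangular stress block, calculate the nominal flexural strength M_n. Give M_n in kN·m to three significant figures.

M_n ≈ 1570 kN·m

Tension: T = A_s f_y = 5320 × 415 = 2207800 N.
Try a within the flange: a = T/(0.85 f'_c b_f) = 2207800/(0.85 × 24.5 × 810) = 130.88 mm.
a = 130.88 > h_f = 110 mm: the block extends into the web. Split into flange-overhang and web parts.
C_f = 0.85 f'_c (b_f − b_w) h_f = 0.85 × 24.5 × (810 − 330) × 110 = 1099560 N.
Remaining web compression depth: a_w = (T − C_f)/(0.85 f'_c b_w) = (2207800 − 1099560)/(0.85 × 24.5 × 330) = 161.26 mm.
M_n = C_f(d − h_f/2) + (T − C_f)(d − a_w/2) = 1099560 × (780 − 55) + 1108240 × (780 − 80.63) = 797.18 + 775.07 = 1572.25 × 10⁶ N·mm.
M_n = 1572.25 kN·m.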